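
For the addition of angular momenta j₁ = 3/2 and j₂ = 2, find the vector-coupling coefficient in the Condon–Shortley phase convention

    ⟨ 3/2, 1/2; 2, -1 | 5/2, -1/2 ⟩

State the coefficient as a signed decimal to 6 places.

triangle: 1!×2!×3!/7! = 12/5040
(j±m)!: 2!×1!×1!×3!×2!×3! = 144
prefactor² = (2J+1)×Δ×N² = 72/35
  k=0: +1/(0!×1!×1!×1!×1!×2!) = 1/2
  k=1: −1/(1!×0!×0!×0!×2!×3!) = -1/12
Σ = 5/12  ⇒  CG² = 72/35×5/12² = 5/14
CG = +√(5/14) = +0.597614

+√(5/14) ≈ +0.597614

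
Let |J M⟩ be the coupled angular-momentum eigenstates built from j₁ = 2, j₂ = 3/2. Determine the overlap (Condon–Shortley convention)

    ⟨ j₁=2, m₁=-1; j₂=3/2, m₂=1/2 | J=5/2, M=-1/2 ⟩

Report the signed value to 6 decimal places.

−√(5/14) ≈ -0.597614

triangle: 1!×3!×2!/7! = 12/5040
(j±m)!: 1!×3!×2!×1!×2!×3! = 144
prefactor² = (2J+1)×Δ×N² = 72/35
  k=0: +1/(0!×1!×3!×2!×0!×0!) = 1/12
  k=1: −1/(1!×0!×2!×1!×1!×1!) = -1/2
Σ = -5/12  ⇒  CG² = 72/35×(-5/12)² = 5/14
CG = −√(5/14) = -0.597614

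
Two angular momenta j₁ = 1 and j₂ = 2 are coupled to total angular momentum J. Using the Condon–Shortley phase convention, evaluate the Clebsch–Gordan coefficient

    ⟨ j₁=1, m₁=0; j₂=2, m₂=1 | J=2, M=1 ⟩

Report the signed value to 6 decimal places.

−√(1/6) = -0.408248

j₁+j₂−J=1  J+j₁−j₂=1  J−j₁+j₂=3  j₁+j₂+J+1=6
(j₁±m₁, j₂±m₂, J±M) = (1,1,3,1,3,1)
P² = 3/2
sum k=0..1:
  [0] +1/6 = 1/6
  [1] −1/2 = -1/2
S = -1/3
C² = P²·S² = 1/6 ; C = -0.408248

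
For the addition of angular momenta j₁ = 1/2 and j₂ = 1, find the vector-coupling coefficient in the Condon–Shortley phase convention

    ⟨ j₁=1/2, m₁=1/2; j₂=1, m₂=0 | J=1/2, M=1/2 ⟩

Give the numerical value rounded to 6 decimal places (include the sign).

√[2·1!0!1!/3! · 1!0!1!1!1!0!] = √(1/3)
  +(−1)^0/∏(0,1,0,1,0,0)! = 1  (running 1)
⟨..|..⟩ = √(1/3)·(1) = +0.577350

+√(1/3) = +0.577350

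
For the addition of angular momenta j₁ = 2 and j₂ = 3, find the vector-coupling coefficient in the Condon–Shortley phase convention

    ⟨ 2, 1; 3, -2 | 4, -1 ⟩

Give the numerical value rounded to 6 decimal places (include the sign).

√[9·1!3!5!/10! · 3!1!1!5!3!5!] = √(6480/7)
  +(−1)^0/∏(0,1,1,1,2,4)! = 1/48  (running 1/48)
  +(−1)^1/∏(1,0,0,0,3,5)! = -1/720  (running 7/360)
⟨..|..⟩ = √(6480/7)·(7/360) = +0.591608

+0.591608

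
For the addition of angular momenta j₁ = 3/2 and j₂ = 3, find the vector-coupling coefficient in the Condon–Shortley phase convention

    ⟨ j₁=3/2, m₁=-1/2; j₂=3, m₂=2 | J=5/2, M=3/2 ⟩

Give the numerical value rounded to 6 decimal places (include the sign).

√[6·2!1!4!/8! · 1!2!5!1!4!1!] = √(288/7)
  +(−1)^1/∏(1,1,1,4,0,0)! = -1/24  (running -1/24)
  +(−1)^2/∏(2,0,0,3,1,1)! = 1/12  (running 1/24)
⟨..|..⟩ = √(288/7)·(1/24) = +0.267261

+0.267261  (= +√(1/14))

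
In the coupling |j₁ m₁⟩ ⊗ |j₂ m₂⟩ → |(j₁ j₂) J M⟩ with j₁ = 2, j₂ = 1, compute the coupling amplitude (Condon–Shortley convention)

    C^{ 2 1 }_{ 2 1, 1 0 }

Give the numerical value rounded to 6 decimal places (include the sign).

triangle: 1!×3!×1!/6! = 6/720
(j±m)!: 3!×1!×1!×1!×3!×1! = 36
prefactor² = (2J+1)×Δ×N² = 3/2
  k=0: +1/(0!×1!×1!×1!×2!×0!) = 1/2
  k=1: −1/(1!×0!×0!×0!×3!×1!) = -1/6
Σ = 1/3  ⇒  CG² = 3/2×1/3² = 1/6
CG = +√(1/6) = +0.408248

+0.408248  (= +√(1/6))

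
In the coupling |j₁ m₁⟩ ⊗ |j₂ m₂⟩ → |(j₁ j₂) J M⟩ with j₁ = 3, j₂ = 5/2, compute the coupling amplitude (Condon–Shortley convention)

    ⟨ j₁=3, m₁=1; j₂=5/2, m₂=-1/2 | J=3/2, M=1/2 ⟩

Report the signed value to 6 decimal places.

√[4·4!2!1!/8! · 4!2!2!3!2!1!] = √(192/35)
  +(−1)^1/∏(1,3,1,1,1,0)! = -1/6  (running -1/6)
  +(−1)^2/∏(2,2,0,0,2,1)! = 1/8  (running -1/24)
⟨..|..⟩ = √(192/35)·(-1/24) = -0.097590

−√(1/105) ≈ -0.097590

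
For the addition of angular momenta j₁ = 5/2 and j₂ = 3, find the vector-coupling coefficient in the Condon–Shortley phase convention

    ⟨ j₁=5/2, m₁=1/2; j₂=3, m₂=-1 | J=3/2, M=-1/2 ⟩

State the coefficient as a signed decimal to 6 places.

√[4·4!1!2!/8! · 3!2!2!4!1!2!] = √(192/35)
  +(−1)^1/∏(1,3,1,1,0,1)! = -1/6  (running -1/6)
  +(−1)^2/∏(2,2,0,0,1,2)! = 1/8  (running -1/24)
⟨..|..⟩ = √(192/35)·(-1/24) = -0.097590

-0.097590  (= −√(1/105))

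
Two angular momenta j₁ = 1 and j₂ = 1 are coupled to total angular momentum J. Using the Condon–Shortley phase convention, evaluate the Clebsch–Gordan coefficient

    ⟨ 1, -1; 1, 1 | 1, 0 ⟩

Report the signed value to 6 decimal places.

−√(1/2) ≈ -0.707107

√[3·1!1!1!/4! · 0!2!2!0!1!1!] = √(1/2)
  +(−1)^1/∏(1,0,1,1,0,0)! = -1  (running -1)
⟨..|..⟩ = √(1/2)·(-1) = -0.707107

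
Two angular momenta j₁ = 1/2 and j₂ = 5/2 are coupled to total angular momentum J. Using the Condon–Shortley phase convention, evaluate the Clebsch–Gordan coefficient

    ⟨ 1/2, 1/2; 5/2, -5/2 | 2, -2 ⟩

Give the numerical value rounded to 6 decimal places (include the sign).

j₁+j₂−J=1  J+j₁−j₂=0  J−j₁+j₂=4  j₁+j₂+J+1=6
(j₁±m₁, j₂±m₂, J±M) = (1,0,0,5,0,4)
P² = 480
sum k=0..0:
  [0] +1/24 = 1/24
S = 1/24
C² = P²·S² = 5/6 ; C = +0.912871

+0.912871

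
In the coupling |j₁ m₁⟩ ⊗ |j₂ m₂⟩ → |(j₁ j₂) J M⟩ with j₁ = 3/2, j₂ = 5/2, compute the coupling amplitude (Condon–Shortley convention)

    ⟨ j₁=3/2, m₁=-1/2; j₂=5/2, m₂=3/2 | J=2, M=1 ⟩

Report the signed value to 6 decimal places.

triangle: 2!·1!·3!/7! = 12/5040
(j±m)!: 1!·2!·4!·1!·3!·1! = 288
prefactor² = (2J+1)·Δ·N² = 24/7
  k=1: −1/(1!·1!·1!·3!·0!·0!) = -1/6
  k=2: +1/(2!·0!·0!·2!·1!·1!) = 1/4
Σ = 1/12  ⇒  CG² = 24/7·1/12² = 1/42
CG = +√(1/42) = +0.154303

+√(1/42) ≈ +0.154303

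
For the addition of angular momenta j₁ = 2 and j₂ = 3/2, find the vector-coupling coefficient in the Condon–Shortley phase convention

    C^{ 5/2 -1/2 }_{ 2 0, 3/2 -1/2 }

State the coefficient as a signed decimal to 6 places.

+0.292770  (= +√(3/35))

j₁+j₂−J=1  J+j₁−j₂=3  J−j₁+j₂=2  j₁+j₂+J+1=7
(j₁±m₁, j₂±m₂, J±M) = (2,2,1,2,2,3)
P² = 48/35
sum k=0..1:
  [0] +1/2 = 1/2
  [1] −1/4 = -1/4
S = 1/4
C² = P²·S² = 3/35 ; C = +0.292770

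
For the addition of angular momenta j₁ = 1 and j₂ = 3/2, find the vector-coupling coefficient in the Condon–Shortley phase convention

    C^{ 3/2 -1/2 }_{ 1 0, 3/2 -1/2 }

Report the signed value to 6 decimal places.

triangle: 1!·1!·2!/5! = 2/120
(j±m)!: 1!·1!·1!·2!·1!·2! = 4
prefactor² = (2J+1)·Δ·N² = 4/15
  k=0: +1/(0!·1!·1!·1!·0!·1!) = 1
  k=1: −1/(1!·0!·0!·0!·1!·2!) = -1/2
Σ = 1/2  ⇒  CG² = 4/15·1/2² = 1/15
CG = +√(1/15) = +0.258199

+0.258199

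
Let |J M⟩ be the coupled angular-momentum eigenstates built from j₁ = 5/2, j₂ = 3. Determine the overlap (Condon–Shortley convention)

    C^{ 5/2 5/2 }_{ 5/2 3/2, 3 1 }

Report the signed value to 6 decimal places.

-0.534522

j₁+j₂−J=3  J+j₁−j₂=2  J−j₁+j₂=3  j₁+j₂+J+1=9
(j₁±m₁, j₂±m₂, J±M) = (4,1,4,2,5,0)
P² = 1152/7
sum k=1..1:
  [1] −1/24 = -1/24
S = -1/24
C² = P²·S² = 2/7 ; C = -0.534522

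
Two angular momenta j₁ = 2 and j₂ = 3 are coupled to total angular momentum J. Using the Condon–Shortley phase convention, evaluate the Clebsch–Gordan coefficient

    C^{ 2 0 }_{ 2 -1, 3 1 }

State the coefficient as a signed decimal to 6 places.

+0.377964  (= +√(1/7))

√[5·3!1!3!/8! · 1!3!4!2!2!2!] = √(36/7)
  +(−1)^2/∏(2,1,1,2,0,1)! = 1/4  (running 1/4)
  +(−1)^3/∏(3,0,0,1,1,2)! = -1/12  (running 1/6)
⟨..|..⟩ = √(36/7)·(1/6) = +0.377964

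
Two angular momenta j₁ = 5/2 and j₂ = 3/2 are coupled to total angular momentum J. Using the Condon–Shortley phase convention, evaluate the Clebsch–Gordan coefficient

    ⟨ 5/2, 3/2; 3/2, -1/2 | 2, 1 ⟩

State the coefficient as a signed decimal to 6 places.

√[5·2!3!1!/7! · 4!1!1!2!3!1!] = √(24/7)
  +(−1)^0/∏(0,2,1,1,2,0)! = 1/4  (running 1/4)
  +(−1)^1/∏(1,1,0,0,3,1)! = -1/6  (running 1/12)
⟨..|..⟩ = √(24/7)·(1/12) = +0.154303

+0.154303  (= +√(1/42))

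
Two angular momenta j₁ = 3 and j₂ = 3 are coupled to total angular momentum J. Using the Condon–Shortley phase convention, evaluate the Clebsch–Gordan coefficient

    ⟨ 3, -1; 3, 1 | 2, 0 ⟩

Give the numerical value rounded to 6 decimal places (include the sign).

-0.327327  (= −√(3/28))

j₁+j₂−J=4  J+j₁−j₂=2  J−j₁+j₂=2  j₁+j₂+J+1=9
(j₁±m₁, j₂±m₂, J±M) = (2,4,4,2,2,2)
P² = 256/21
sum k=2..4:
  [2] +1/16 = 1/16
  [3] −1/6 = -1/6
  [4] +1/96 = 1/96
S = -3/32
C² = P²·S² = 3/28 ; C = -0.327327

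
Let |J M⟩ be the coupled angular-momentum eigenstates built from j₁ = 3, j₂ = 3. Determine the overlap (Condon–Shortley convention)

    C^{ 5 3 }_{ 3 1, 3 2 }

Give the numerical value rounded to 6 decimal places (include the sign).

−√(1/6) = -0.408248

j₁+j₂−J=1  J+j₁−j₂=5  J−j₁+j₂=5  j₁+j₂+J+1=12
(j₁±m₁, j₂±m₂, J±M) = (4,2,5,1,8,2)
P² = 153600
sum k=0..1:
  [0] +1/1440 = 1/1440
  [1] −1/576 = -1/576
S = -1/960
C² = P²·S² = 1/6 ; C = -0.408248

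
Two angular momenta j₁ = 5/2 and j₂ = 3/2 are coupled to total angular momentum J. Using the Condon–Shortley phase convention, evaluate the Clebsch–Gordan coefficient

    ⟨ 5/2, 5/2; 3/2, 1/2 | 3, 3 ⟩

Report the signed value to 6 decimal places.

triangle: 1!×4!×2!/8! = 48/40320
(j±m)!: 5!×0!×2!×1!×6!×0! = 172800
prefactor² = (2J+1)×Δ×N² = 1440
  k=0: +1/(0!×1!×0!×2!×4!×0!) = 1/48
Σ = 1/48  ⇒  CG² = 1440×1/48² = 5/8
CG = +√(5/8) = +0.790569

+0.790569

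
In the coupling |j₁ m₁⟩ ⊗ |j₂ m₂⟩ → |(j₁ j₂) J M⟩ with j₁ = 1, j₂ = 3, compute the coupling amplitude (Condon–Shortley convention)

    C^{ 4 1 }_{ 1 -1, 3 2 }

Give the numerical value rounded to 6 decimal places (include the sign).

√[9·0!2!6!/9! · 0!2!5!1!5!3!] = √(43200/7)
  +(−1)^0/∏(0,0,2,5,0,1)! = 1/240  (running 1/240)
⟨..|..⟩ = √(43200/7)·(1/240) = +0.327327

+√(3/28) = +0.327327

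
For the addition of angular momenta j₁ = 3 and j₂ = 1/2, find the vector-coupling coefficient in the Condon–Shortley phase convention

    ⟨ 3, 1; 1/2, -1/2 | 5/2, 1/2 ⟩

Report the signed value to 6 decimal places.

√[6·1!5!0!/7! · 4!2!0!1!3!2!] = √(576/7)
  +(−1)^0/∏(0,1,2,0,3,0)! = 1/12  (running 1/12)
⟨..|..⟩ = √(576/7)·(1/12) = +0.755929

+0.755929  (= +√(4/7))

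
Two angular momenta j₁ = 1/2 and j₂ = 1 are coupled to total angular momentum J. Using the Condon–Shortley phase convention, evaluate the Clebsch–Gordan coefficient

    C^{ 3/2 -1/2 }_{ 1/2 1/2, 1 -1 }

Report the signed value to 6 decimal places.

+0.577350

triangle: 0!·1!·2!/4! = 2/24
(j±m)!: 1!·0!·0!·2!·1!·2! = 4
prefactor² = (2J+1)·Δ·N² = 4/3
  k=0: +1/(0!·0!·0!·0!·1!·2!) = 1/2
Σ = 1/2  ⇒  CG² = 4/3·1/2² = 1/3
CG = +√(1/3) = +0.577350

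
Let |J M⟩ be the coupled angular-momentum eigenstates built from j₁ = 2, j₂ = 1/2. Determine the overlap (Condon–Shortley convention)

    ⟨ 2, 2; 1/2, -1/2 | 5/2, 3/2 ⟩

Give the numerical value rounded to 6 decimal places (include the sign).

triangle: 0!·4!·1!/6! = 24/720
(j±m)!: 4!·0!·0!·1!·4!·1! = 576
prefactor² = (2J+1)·Δ·N² = 576/5
  k=0: +1/(0!·0!·0!·0!·4!·1!) = 1/24
Σ = 1/24  ⇒  CG² = 576/5·1/24² = 1/5
CG = +√(1/5) = +0.447214

+√(1/5) ≈ +0.447214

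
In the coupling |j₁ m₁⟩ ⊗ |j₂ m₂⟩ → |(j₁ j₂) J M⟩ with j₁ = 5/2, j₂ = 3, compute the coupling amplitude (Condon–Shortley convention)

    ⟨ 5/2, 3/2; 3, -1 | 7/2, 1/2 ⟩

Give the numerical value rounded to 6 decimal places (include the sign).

j₁+j₂−J=2  J+j₁−j₂=3  J−j₁+j₂=4  j₁+j₂+J+1=10
(j₁±m₁, j₂±m₂, J±M) = (4,1,2,4,4,3)
P² = 18432/175
sum k=0..1:
  [0] +1/16 = 1/16
  [1] −1/36 = -1/36
S = 5/144
C² = P²·S² = 8/63 ; C = +0.356348

+√(8/63) ≈ +0.356348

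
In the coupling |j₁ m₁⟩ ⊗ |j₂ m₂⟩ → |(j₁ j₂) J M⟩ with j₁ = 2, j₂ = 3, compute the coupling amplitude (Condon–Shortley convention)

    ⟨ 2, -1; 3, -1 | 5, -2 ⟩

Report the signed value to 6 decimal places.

+0.707107  (= +√(1/2))

triangle: 0!*4!*6!/11! = 17280/39916800
(j±m)!: 1!*3!*2!*4!*3!*7! = 8709120
prefactor² = (2J+1)*Δ*N² = 41472
  k=0: +1/(0!*0!*3!*2!*1!*4!) = 1/288
Σ = 1/288  ⇒  CG² = 41472*1/288² = 1/2
CG = +√(1/2) = +0.707107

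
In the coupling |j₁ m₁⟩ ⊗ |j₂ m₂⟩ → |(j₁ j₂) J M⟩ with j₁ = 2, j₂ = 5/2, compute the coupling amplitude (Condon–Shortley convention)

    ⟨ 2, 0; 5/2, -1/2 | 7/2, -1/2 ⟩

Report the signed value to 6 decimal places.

+0.195180

√[8·1!3!4!/9! · 2!2!2!3!3!4!] = √(768/35)
  +(−1)^0/∏(0,1,2,2,1,2)! = 1/8  (running 1/8)
  +(−1)^1/∏(1,0,1,1,2,3)! = -1/12  (running 1/24)
⟨..|..⟩ = √(768/35)·(1/24) = +0.195180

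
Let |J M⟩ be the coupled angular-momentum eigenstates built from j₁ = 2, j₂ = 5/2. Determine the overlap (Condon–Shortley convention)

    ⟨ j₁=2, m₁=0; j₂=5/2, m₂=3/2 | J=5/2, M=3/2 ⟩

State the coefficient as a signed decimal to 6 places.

−√(1/70) ≈ -0.119523

j₁+j₂−J=2  J+j₁−j₂=2  J−j₁+j₂=3  j₁+j₂+J+1=8
(j₁±m₁, j₂±m₂, J±M) = (2,2,4,1,4,1)
P² = 288/35
sum k=1..2:
  [1] −1/6 = -1/6
  [2] +1/8 = 1/8
S = -1/24
C² = P²·S² = 1/70 ; C = -0.119523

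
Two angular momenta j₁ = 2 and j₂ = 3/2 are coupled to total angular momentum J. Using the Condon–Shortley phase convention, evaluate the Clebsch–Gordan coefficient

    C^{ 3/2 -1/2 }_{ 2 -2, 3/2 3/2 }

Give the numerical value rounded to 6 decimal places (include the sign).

√[4·2!2!1!/6! · 0!4!3!0!1!2!] = √(32/5)
  +(−1)^2/∏(2,0,2,1,0,0)! = 1/4  (running 1/4)
⟨..|..⟩ = √(32/5)·(1/4) = +0.632456

+0.632456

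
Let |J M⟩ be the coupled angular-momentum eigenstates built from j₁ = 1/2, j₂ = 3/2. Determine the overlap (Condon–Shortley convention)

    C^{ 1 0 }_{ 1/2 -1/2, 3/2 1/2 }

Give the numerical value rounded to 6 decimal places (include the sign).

j₁+j₂−J=1  J+j₁−j₂=0  J−j₁+j₂=2  j₁+j₂+J+1=4
(j₁±m₁, j₂±m₂, J±M) = (0,1,2,1,1,1)
P² = 1/2
sum k=1..1:
  [1] −1/1 = -1
S = -1
C² = P²·S² = 1/2 ; C = -0.707107

−√(1/2) = -0.707107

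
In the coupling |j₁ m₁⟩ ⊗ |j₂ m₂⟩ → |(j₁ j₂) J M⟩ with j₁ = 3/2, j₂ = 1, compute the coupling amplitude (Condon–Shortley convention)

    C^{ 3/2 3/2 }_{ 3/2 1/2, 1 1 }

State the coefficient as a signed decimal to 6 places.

j₁+j₂−J=1  J+j₁−j₂=2  J−j₁+j₂=1  j₁+j₂+J+1=5
(j₁±m₁, j₂±m₂, J±M) = (2,1,2,0,3,0)
P² = 8/5
sum k=1..1:
  [1] −1/2 = -1/2
S = -1/2
C² = P²·S² = 2/5 ; C = -0.632456

-0.632456  (= −√(2/5))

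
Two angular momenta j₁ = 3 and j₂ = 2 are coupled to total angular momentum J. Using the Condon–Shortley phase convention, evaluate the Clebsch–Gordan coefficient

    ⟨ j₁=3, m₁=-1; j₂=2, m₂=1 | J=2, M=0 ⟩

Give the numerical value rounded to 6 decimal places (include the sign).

+√(1/7) = +0.377964

j₁+j₂−J=3  J+j₁−j₂=3  J−j₁+j₂=1  j₁+j₂+J+1=8
(j₁±m₁, j₂±m₂, J±M) = (2,4,3,1,2,2)
P² = 36/7
sum k=2..3:
  [2] +1/4 = 1/4
  [3] −1/12 = -1/12
S = 1/6
C² = P²·S² = 1/7 ; C = +0.377964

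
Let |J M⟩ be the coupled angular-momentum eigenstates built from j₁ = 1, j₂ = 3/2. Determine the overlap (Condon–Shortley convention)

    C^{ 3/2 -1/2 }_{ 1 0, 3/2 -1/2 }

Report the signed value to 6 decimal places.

+√(1/15) ≈ +0.258199

j₁+j₂−J=1  J+j₁−j₂=1  J−j₁+j₂=2  j₁+j₂+J+1=5
(j₁±m₁, j₂±m₂, J±M) = (1,1,1,2,1,2)
P² = 4/15
sum k=0..1:
  [0] +1/1 = 1
  [1] −1/2 = -1/2
S = 1/2
C² = P²·S² = 1/15 ; C = +0.258199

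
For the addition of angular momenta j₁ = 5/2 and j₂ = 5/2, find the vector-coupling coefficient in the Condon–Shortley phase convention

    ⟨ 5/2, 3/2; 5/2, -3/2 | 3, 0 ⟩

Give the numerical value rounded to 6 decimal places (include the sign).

+√(49/180) ≈ +0.521749

√[7·2!3!3!/9! · 4!1!1!4!3!3!] = √(144/5)
  +(−1)^0/∏(0,2,1,1,2,2)! = 1/8  (running 1/8)
  +(−1)^1/∏(1,1,0,0,3,3)! = -1/36  (running 7/72)
⟨..|..⟩ = √(144/5)·(7/72) = +0.521749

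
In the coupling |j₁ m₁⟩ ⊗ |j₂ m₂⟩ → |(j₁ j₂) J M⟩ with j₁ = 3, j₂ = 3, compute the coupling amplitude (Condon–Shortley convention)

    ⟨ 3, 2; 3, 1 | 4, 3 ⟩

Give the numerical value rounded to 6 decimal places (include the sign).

√[9·2!4!4!/11! · 5!1!4!2!7!1!] = √(82944/11)
  +(−1)^0/∏(0,2,1,4,3,0)! = 1/288  (running 1/288)
  +(−1)^1/∏(1,1,0,3,4,1)! = -1/144  (running -1/288)
⟨..|..⟩ = √(82944/11)·(-1/288) = -0.301511

−√(1/11) ≈ -0.301511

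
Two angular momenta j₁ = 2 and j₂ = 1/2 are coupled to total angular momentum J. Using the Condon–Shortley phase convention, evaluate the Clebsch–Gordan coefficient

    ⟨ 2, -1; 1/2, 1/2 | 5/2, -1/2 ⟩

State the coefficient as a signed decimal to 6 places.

+√(2/5) ≈ +0.632456

triangle: 0!*4!*1!/6! = 24/720
(j±m)!: 1!*3!*1!*0!*2!*3! = 72
prefactor² = (2J+1)*Δ*N² = 72/5
  k=0: +1/(0!*0!*3!*1!*1!*0!) = 1/6
Σ = 1/6  ⇒  CG² = 72/5*1/6² = 2/5
CG = +√(2/5) = +0.632456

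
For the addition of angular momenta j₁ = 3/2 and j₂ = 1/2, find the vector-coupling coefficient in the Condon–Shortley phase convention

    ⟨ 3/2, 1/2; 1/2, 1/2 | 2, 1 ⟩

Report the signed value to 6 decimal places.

+0.866025  (= +√(3/4))

j₁+j₂−J=0  J+j₁−j₂=3  J−j₁+j₂=1  j₁+j₂+J+1=5
(j₁±m₁, j₂±m₂, J±M) = (2,1,1,0,3,1)
P² = 3
sum k=0..0:
  [0] +1/2 = 1/2
S = 1/2
C² = P²·S² = 3/4 ; C = +0.866025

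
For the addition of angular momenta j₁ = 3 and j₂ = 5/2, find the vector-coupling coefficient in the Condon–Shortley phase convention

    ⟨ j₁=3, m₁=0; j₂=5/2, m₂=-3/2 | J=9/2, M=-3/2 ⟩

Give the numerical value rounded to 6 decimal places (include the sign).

j₁+j₂−J=1  J+j₁−j₂=5  J−j₁+j₂=4  j₁+j₂+J+1=11
(j₁±m₁, j₂±m₂, J±M) = (3,3,1,4,3,6)
P² = 207360/77
sum k=0..1:
  [0] +1/72 = 1/72
  [1] −1/288 = -1/288
S = 1/96
C² = P²·S² = 45/154 ; C = +0.540562

+0.540562  (= +√(45/154))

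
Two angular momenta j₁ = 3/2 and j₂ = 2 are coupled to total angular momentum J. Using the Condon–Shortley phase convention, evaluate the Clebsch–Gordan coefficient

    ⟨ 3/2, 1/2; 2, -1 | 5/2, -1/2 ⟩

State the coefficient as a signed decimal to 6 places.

+0.597614  (= +√(5/14))

triangle: 1!×2!×3!/7! = 12/5040
(j±m)!: 2!×1!×1!×3!×2!×3! = 144
prefactor² = (2J+1)×Δ×N² = 72/35
  k=0: +1/(0!×1!×1!×1!×1!×2!) = 1/2
  k=1: −1/(1!×0!×0!×0!×2!×3!) = -1/12
Σ = 5/12  ⇒  CG² = 72/35×5/12² = 5/14
CG = +√(5/14) = +0.597614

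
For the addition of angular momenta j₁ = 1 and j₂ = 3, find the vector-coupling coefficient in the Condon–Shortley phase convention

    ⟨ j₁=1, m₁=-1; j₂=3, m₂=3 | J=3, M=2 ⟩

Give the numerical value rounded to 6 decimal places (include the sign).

−√(1/4) ≈ -0.500000

√[7·1!1!5!/8! · 0!2!6!0!5!1!] = √(3600)
  +(−1)^1/∏(1,0,1,5,0,0)! = -1/120  (running -1/120)
⟨..|..⟩ = √(3600)·(-1/120) = -0.500000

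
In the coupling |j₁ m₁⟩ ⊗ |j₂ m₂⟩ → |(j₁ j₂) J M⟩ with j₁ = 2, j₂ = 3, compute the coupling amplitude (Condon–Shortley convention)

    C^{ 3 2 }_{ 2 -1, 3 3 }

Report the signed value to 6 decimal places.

+√(5/12) = +0.645497

√[7·2!2!4!/9! · 1!3!6!0!5!1!] = √(960)
  +(−1)^2/∏(2,0,1,4,1,0)! = 1/48  (running 1/48)
⟨..|..⟩ = √(960)·(1/48) = +0.645497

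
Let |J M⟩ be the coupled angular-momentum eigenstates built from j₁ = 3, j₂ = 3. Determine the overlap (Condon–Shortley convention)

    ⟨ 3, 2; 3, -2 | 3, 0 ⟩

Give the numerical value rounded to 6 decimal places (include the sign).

+√(1/6) ≈ +0.408248

j₁+j₂−J=3  J+j₁−j₂=3  J−j₁+j₂=3  j₁+j₂+J+1=10
(j₁±m₁, j₂±m₂, J±M) = (5,1,1,5,3,3)
P² = 216
sum k=0..1:
  [0] +1/24 = 1/24
  [1] −1/72 = -1/72
S = 1/36
C² = P²·S² = 1/6 ; C = +0.408248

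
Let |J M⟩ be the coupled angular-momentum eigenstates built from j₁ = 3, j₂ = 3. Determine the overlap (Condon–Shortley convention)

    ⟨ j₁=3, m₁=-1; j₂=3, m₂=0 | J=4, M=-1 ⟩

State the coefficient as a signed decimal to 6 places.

−√(15/154) = -0.312094

triangle: 2!*4!*4!/11! = 1152/39916800
(j±m)!: 2!*4!*3!*3!*3!*5! = 1244160
prefactor² = (2J+1)*Δ*N² = 124416/385
  k=0: +1/(0!*2!*4!*3!*0!*1!) = 1/288
  k=1: −1/(1!*1!*3!*2!*1!*2!) = -1/24
  k=2: +1/(2!*0!*2!*1!*2!*3!) = 1/48
Σ = -5/288  ⇒  CG² = 124416/385*(-5/288)² = 15/154
CG = −√(15/154) = -0.312094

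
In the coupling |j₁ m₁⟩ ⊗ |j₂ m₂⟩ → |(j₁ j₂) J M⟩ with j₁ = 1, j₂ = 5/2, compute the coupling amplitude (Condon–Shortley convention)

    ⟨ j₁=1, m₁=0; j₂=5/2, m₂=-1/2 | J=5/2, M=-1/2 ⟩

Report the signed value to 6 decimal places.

+0.169031  (= +√(1/35))

j₁+j₂−J=1  J+j₁−j₂=1  J−j₁+j₂=4  j₁+j₂+J+1=7
(j₁±m₁, j₂±m₂, J±M) = (1,1,2,3,2,3)
P² = 144/35
sum k=0..1:
  [0] +1/4 = 1/4
  [1] −1/6 = -1/6
S = 1/12
C² = P²·S² = 1/35 ; C = +0.169031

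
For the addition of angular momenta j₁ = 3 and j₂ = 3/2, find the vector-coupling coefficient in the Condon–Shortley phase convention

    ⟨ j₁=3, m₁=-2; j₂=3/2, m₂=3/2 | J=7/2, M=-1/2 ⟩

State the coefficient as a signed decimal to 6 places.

j₁+j₂−J=1  J+j₁−j₂=5  J−j₁+j₂=2  j₁+j₂+J+1=9
(j₁±m₁, j₂±m₂, J±M) = (1,5,3,0,3,4)
P² = 3840/7
sum k=1..1:
  [1] −1/48 = -1/48
S = -1/48
C² = P²·S² = 5/21 ; C = -0.487950

-0.487950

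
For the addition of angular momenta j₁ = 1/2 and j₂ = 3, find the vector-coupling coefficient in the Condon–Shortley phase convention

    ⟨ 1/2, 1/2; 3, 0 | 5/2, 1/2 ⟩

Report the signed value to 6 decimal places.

triangle: 1!×0!×5!/7! = 120/5040
(j±m)!: 1!×0!×3!×3!×3!×2! = 432
prefactor² = (2J+1)×Δ×N² = 432/7
  k=0: +1/(0!×1!×0!×3!×0!×2!) = 1/12
Σ = 1/12  ⇒  CG² = 432/7×1/12² = 3/7
CG = +√(3/7) = +0.654654

+√(3/7) ≈ +0.654654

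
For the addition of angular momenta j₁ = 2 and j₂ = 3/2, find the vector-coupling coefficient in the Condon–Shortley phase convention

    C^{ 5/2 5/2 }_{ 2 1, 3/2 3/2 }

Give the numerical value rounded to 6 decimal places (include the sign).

-0.654654

√[6·1!3!2!/7! · 3!1!3!0!5!0!] = √(432/7)
  +(−1)^1/∏(1,0,0,2,3,0)! = -1/12  (running -1/12)
⟨..|..⟩ = √(432/7)·(-1/12) = -0.654654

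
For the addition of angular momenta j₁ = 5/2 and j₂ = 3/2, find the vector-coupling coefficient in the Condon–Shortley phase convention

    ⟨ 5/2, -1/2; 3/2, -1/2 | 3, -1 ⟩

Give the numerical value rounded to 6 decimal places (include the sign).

+0.129099  (= +√(1/60))

√[7·1!4!2!/8! · 2!3!1!2!2!4!] = √(48/5)
  +(−1)^0/∏(0,1,3,1,1,1)! = 1/6  (running 1/6)
  +(−1)^1/∏(1,0,2,0,2,2)! = -1/8  (running 1/24)
⟨..|..⟩ = √(48/5)·(1/24) = +0.129099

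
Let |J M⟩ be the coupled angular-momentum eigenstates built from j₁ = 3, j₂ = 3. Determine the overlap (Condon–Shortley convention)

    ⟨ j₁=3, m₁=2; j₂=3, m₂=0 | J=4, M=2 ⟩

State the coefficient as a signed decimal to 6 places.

+√(3/154) = +0.139573

√[9·2!4!4!/11! · 5!1!3!3!6!2!] = √(124416/77)
  +(−1)^0/∏(0,2,1,3,3,1)! = 1/72  (running 1/72)
  +(−1)^1/∏(1,1,0,2,4,2)! = -1/96  (running 1/288)
⟨..|..⟩ = √(124416/77)·(1/288) = +0.139573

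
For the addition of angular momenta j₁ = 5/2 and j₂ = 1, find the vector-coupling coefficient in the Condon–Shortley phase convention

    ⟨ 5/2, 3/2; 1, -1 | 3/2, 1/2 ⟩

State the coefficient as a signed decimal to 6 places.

+√(2/5) ≈ +0.632456

j₁+j₂−J=2  J+j₁−j₂=3  J−j₁+j₂=0  j₁+j₂+J+1=6
(j₁±m₁, j₂±m₂, J±M) = (4,1,0,2,2,1)
P² = 32/5
sum k=0..0:
  [0] +1/4 = 1/4
S = 1/4
C² = P²·S² = 2/5 ; C = +0.632456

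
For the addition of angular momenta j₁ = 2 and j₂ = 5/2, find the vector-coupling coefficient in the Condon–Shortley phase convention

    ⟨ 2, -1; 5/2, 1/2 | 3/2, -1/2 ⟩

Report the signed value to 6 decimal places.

+0.487950

√[4·3!1!2!/7! · 1!3!3!2!1!2!] = √(48/35)
  +(−1)^2/∏(2,1,1,1,0,1)! = 1/2  (running 1/2)
  +(−1)^3/∏(3,0,0,0,1,2)! = -1/12  (running 5/12)
⟨..|..⟩ = √(48/35)·(5/12) = +0.487950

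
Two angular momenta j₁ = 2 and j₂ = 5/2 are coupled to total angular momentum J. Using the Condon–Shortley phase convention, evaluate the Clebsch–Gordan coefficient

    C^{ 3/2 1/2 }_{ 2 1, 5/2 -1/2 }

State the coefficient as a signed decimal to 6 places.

-0.487950

j₁+j₂−J=3  J+j₁−j₂=1  J−j₁+j₂=2  j₁+j₂+J+1=7
(j₁±m₁, j₂±m₂, J±M) = (3,1,2,3,2,1)
P² = 48/35
sum k=0..1:
  [0] +1/12 = 1/12
  [1] −1/2 = -1/2
S = -5/12
C² = P²·S² = 5/21 ; C = -0.487950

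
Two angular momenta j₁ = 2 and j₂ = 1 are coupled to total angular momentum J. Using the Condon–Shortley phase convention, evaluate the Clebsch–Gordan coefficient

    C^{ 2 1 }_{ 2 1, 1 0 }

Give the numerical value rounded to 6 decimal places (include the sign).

triangle: 1!·3!·1!/6! = 6/720
(j±m)!: 3!·1!·1!·1!·3!·1! = 36
prefactor² = (2J+1)·Δ·N² = 3/2
  k=0: +1/(0!·1!·1!·1!·2!·0!) = 1/2
  k=1: −1/(1!·0!·0!·0!·3!·1!) = -1/6
Σ = 1/3  ⇒  CG² = 3/2·1/3² = 1/6
CG = +√(1/6) = +0.408248

+√(1/6) = +0.408248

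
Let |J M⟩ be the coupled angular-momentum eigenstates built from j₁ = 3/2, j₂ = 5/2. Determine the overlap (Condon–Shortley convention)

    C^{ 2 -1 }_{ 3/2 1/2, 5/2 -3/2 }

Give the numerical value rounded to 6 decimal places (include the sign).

triangle: 2!*1!*3!/7! = 12/5040
(j±m)!: 2!*1!*1!*4!*1!*3! = 288
prefactor² = (2J+1)*Δ*N² = 24/7
  k=0: +1/(0!*2!*1!*1!*0!*2!) = 1/4
  k=1: −1/(1!*1!*0!*0!*1!*3!) = -1/6
Σ = 1/12  ⇒  CG² = 24/7*1/12² = 1/42
CG = +√(1/42) = +0.154303

+√(1/42) = +0.154303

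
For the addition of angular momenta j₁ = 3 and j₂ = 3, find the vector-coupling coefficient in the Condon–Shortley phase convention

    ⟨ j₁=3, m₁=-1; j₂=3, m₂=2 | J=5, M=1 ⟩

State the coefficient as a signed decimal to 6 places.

triangle: 1!·5!·5!/12! = 14400/479001600
(j±m)!: 2!·4!·5!·1!·6!·4! = 99532800
prefactor² = (2J+1)·Δ·N² = 230400/7
  k=0: +1/(0!·1!·4!·5!·1!·0!) = 1/2880
  k=1: −1/(1!·0!·3!·4!·2!·1!) = -1/288
Σ = -1/320  ⇒  CG² = 230400/7·(-1/320)² = 9/28
CG = −√(9/28) = -0.566947

-0.566947  (= −√(9/28))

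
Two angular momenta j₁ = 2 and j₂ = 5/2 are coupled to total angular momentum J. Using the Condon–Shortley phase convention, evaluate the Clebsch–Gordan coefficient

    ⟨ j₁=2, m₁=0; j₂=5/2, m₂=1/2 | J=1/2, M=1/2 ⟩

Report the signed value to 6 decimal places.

triangle: 4!×0!×1!/6! = 24/720
(j±m)!: 2!×2!×3!×2!×1!×0! = 48
prefactor² = (2J+1)×Δ×N² = 16/5
  k=2: +1/(2!×2!×0!×1!×0!×0!) = 1/4
Σ = 1/4  ⇒  CG² = 16/5×1/4² = 1/5
CG = +√(1/5) = +0.447214

+√(1/5) = +0.447214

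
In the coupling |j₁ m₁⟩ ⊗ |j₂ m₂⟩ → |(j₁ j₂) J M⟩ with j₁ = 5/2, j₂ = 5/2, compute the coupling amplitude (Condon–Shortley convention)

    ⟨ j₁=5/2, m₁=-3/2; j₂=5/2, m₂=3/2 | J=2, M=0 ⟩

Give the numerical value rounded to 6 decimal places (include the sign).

−√(1/84) ≈ -0.109109

j₁+j₂−J=3  J+j₁−j₂=2  J−j₁+j₂=2  j₁+j₂+J+1=8
(j₁±m₁, j₂±m₂, J±M) = (1,4,4,1,2,2)
P² = 48/7
sum k=2..3:
  [2] +1/8 = 1/8
  [3] −1/6 = -1/6
S = -1/24
C² = P²·S² = 1/84 ; C = -0.109109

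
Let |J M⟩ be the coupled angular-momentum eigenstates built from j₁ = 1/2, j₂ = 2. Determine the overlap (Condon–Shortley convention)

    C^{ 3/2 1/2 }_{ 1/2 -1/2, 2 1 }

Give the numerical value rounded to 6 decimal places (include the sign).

-0.774597

√[4·1!0!3!/5! · 0!1!3!1!2!1!] = √(12/5)
  +(−1)^1/∏(1,0,0,2,0,1)! = -1/2  (running -1/2)
⟨..|..⟩ = √(12/5)·(-1/2) = -0.774597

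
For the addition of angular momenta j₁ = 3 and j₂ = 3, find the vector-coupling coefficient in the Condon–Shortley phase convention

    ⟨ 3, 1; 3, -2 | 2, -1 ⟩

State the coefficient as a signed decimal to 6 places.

−√(5/28) ≈ -0.422577

√[5·4!2!2!/9! · 4!2!1!5!1!3!] = √(320/7)
  +(−1)^0/∏(0,4,2,1,0,1)! = 1/48  (running 1/48)
  +(−1)^1/∏(1,3,1,0,1,2)! = -1/12  (running -1/16)
⟨..|..⟩ = √(320/7)·(-1/16) = -0.422577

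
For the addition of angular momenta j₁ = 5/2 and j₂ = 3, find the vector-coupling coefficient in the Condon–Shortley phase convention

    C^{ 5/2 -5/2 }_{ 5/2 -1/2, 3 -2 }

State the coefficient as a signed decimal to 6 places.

-0.597614

triangle: 3!×2!×3!/9! = 72/362880
(j±m)!: 2!×3!×1!×5!×0!×5! = 172800
prefactor² = (2J+1)×Δ×N² = 1440/7
  k=1: −1/(1!×2!×2!×0!×0!×3!) = -1/24
Σ = -1/24  ⇒  CG² = 1440/7×(-1/24)² = 5/14
CG = −√(5/14) = -0.597614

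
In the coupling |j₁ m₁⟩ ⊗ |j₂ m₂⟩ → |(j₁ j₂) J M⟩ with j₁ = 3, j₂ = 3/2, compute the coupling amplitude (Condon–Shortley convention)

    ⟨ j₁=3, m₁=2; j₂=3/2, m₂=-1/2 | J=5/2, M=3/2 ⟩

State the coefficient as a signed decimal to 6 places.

+√(1/14) = +0.267261

√[6·2!4!1!/8! · 5!1!1!2!4!1!] = √(288/7)
  +(−1)^0/∏(0,2,1,1,3,0)! = 1/12  (running 1/12)
  +(−1)^1/∏(1,1,0,0,4,1)! = -1/24  (running 1/24)
⟨..|..⟩ = √(288/7)·(1/24) = +0.267261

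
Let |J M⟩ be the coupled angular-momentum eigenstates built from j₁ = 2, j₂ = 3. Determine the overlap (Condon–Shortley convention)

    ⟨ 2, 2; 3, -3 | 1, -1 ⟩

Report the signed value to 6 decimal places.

+0.654654

triangle: 4!*0!*2!/7! = 48/5040
(j±m)!: 4!*0!*0!*6!*0!*2! = 34560
prefactor² = (2J+1)*Δ*N² = 6912/7
  k=0: +1/(0!*4!*0!*0!*0!*2!) = 1/48
Σ = 1/48  ⇒  CG² = 6912/7*1/48² = 3/7
CG = +√(3/7) = +0.654654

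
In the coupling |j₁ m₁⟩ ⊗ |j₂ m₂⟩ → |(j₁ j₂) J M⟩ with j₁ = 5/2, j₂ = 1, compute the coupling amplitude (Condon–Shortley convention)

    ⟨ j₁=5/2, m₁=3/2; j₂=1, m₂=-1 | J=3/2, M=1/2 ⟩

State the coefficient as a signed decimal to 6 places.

+√(2/5) ≈ +0.632456

j₁+j₂−J=2  J+j₁−j₂=3  J−j₁+j₂=0  j₁+j₂+J+1=6
(j₁±m₁, j₂±m₂, J±M) = (4,1,0,2,2,1)
P² = 32/5
sum k=0..0:
  [0] +1/4 = 1/4
S = 1/4
C² = P²·S² = 2/5 ; C = +0.632456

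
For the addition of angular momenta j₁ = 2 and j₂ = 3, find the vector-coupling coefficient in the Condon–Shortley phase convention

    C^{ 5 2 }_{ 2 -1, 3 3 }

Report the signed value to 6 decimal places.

+√(1/30) = +0.182574

j₁+j₂−J=0  J+j₁−j₂=4  J−j₁+j₂=6  j₁+j₂+J+1=11
(j₁±m₁, j₂±m₂, J±M) = (1,3,6,0,7,3)
P² = 622080
sum k=0..0:
  [0] +1/4320 = 1/4320
S = 1/4320
C² = P²·S² = 1/30 ; C = +0.182574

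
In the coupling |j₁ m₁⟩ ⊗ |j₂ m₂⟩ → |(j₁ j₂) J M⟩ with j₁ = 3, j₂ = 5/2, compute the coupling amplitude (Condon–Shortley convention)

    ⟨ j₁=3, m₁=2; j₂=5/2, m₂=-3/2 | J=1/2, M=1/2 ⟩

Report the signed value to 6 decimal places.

−√(5/21) ≈ -0.487950

√[2·5!1!0!/7! · 5!1!1!4!1!0!] = √(960/7)
  +(−1)^1/∏(1,4,0,0,1,0)! = -1/24  (running -1/24)
⟨..|..⟩ = √(960/7)·(-1/24) = -0.487950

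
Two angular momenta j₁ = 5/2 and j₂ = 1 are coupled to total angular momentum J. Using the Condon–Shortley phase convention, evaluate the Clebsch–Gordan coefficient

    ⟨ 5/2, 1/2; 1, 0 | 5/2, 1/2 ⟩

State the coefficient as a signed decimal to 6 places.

triangle: 1!×4!×1!/7! = 24/5040
(j±m)!: 3!×2!×1!×1!×3!×2! = 144
prefactor² = (2J+1)×Δ×N² = 144/35
  k=0: +1/(0!×1!×2!×1!×2!×0!) = 1/4
  k=1: −1/(1!×0!×1!×0!×3!×1!) = -1/6
Σ = 1/12  ⇒  CG² = 144/35×1/12² = 1/35
CG = +√(1/35) = +0.169031

+0.169031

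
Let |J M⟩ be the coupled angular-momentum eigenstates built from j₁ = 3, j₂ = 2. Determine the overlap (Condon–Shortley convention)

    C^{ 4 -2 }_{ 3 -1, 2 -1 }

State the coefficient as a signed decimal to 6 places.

triangle: 1!·5!·3!/10! = 720/3628800
(j±m)!: 2!·4!·1!·3!·2!·6! = 414720
prefactor² = (2J+1)·Δ·N² = 5184/7
  k=0: +1/(0!·1!·4!·1!·1!·2!) = 1/48
  k=1: −1/(1!·0!·3!·0!·2!·3!) = -1/72
Σ = 1/144  ⇒  CG² = 5184/7·1/144² = 1/28
CG = +√(1/28) = +0.188982

+√(1/28) ≈ +0.188982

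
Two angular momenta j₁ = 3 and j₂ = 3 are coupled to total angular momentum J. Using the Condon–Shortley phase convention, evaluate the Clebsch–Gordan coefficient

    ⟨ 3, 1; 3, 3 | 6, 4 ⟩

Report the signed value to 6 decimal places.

√[13·0!6!6!/13! · 4!2!6!0!10!2!] = √(2985984000/11)
  +(−1)^0/∏(0,0,2,6,4,0)! = 1/34560  (running 1/34560)
⟨..|..⟩ = √(2985984000/11)·(1/34560) = +0.476731

+0.476731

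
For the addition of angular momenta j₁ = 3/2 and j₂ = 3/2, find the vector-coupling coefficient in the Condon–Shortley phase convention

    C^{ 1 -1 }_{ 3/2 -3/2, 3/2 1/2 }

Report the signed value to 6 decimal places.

√[3·2!1!1!/5! · 0!3!2!1!0!2!] = √(6/5)
  +(−1)^2/∏(2,0,1,0,0,1)! = 1/2  (running 1/2)
⟨..|..⟩ = √(6/5)·(1/2) = +0.547723

+0.547723  (= +√(3/10))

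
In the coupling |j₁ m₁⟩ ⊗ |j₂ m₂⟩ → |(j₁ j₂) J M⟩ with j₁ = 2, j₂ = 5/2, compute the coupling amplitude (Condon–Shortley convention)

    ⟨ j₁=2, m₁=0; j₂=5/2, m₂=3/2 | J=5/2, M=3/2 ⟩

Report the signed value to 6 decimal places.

triangle: 2!×2!×3!/8! = 24/40320
(j±m)!: 2!×2!×4!×1!×4!×1! = 2304
prefactor² = (2J+1)×Δ×N² = 288/35
  k=1: −1/(1!×1!×1!×3!×1!×0!) = -1/6
  k=2: +1/(2!×0!×0!×2!×2!×1!) = 1/8
Σ = -1/24  ⇒  CG² = 288/35×(-1/24)² = 1/70
CG = −√(1/70) = -0.119523

−√(1/70) ≈ -0.119523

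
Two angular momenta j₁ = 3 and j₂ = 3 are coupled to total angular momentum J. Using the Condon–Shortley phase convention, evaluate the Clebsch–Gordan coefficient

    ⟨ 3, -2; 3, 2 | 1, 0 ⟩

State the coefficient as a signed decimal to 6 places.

+√(1/7) = +0.377964

j₁+j₂−J=5  J+j₁−j₂=1  J−j₁+j₂=1  j₁+j₂+J+1=8
(j₁±m₁, j₂±m₂, J±M) = (1,5,5,1,1,1)
P² = 900/7
sum k=4..5:
  [4] +1/24 = 1/24
  [5] −1/120 = -1/120
S = 1/30
C² = P²·S² = 1/7 ; C = +0.377964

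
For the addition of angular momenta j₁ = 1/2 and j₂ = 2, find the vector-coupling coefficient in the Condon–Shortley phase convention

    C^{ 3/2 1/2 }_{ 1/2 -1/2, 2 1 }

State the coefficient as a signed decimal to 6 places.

−√(3/5) ≈ -0.774597

√[4·1!0!3!/5! · 0!1!3!1!2!1!] = √(12/5)
  +(−1)^1/∏(1,0,0,2,0,1)! = -1/2  (running -1/2)
⟨..|..⟩ = √(12/5)·(-1/2) = -0.774597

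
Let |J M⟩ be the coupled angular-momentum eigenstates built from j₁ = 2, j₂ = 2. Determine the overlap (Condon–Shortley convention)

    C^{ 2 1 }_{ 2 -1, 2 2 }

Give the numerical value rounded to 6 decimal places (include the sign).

+0.654654

√[5·2!2!2!/7! · 1!3!4!0!3!1!] = √(48/7)
  +(−1)^2/∏(2,0,1,2,1,0)! = 1/4  (running 1/4)
⟨..|..⟩ = √(48/7)·(1/4) = +0.654654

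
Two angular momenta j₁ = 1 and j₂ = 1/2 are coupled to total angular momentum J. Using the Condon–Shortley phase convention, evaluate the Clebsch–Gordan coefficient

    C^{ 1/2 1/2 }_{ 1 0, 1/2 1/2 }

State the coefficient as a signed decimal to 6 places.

−√(1/3) = -0.577350

√[2·1!1!0!/3! · 1!1!1!0!1!0!] = √(1/3)
  +(−1)^1/∏(1,0,0,0,1,0)! = -1  (running -1)
⟨..|..⟩ = √(1/3)·(-1) = -0.577350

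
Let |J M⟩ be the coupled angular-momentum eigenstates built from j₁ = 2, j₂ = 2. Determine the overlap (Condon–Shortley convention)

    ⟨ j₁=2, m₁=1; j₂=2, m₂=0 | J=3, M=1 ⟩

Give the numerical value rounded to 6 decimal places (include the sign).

√[7·1!3!3!/8! · 3!1!2!2!4!2!] = √(36/5)
  +(−1)^0/∏(0,1,1,2,2,1)! = 1/4  (running 1/4)
  +(−1)^1/∏(1,0,0,1,3,2)! = -1/12  (running 1/6)
⟨..|..⟩ = √(36/5)·(1/6) = +0.447214

+0.447214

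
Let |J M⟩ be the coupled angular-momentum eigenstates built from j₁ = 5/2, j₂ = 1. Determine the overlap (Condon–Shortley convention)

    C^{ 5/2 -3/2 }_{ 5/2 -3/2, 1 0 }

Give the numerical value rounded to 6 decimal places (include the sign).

triangle: 1!·4!·1!/7! = 24/5040
(j±m)!: 1!·4!·1!·1!·1!·4! = 576
prefactor² = (2J+1)·Δ·N² = 576/35
  k=0: +1/(0!·1!·4!·1!·0!·0!) = 1/24
  k=1: −1/(1!·0!·3!·0!·1!·1!) = -1/6
Σ = -1/8  ⇒  CG² = 576/35·(-1/8)² = 9/35
CG = −√(9/35) = -0.507093

−√(9/35) ≈ -0.507093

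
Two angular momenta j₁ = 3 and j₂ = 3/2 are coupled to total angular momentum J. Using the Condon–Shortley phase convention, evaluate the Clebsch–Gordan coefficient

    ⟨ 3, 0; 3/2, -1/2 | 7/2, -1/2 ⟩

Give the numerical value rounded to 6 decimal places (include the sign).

√[8·1!5!2!/9! · 3!3!1!2!3!4!] = √(384/7)
  +(−1)^0/∏(0,1,3,1,2,1)! = 1/12  (running 1/12)
  +(−1)^1/∏(1,0,2,0,3,2)! = -1/24  (running 1/24)
⟨..|..⟩ = √(384/7)·(1/24) = +0.308607

+√(2/21) = +0.308607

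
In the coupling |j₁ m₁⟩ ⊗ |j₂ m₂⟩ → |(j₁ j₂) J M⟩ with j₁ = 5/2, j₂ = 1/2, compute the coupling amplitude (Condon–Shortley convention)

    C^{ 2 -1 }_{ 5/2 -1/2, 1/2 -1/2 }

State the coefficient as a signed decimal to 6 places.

+0.577350

j₁+j₂−J=1  J+j₁−j₂=4  J−j₁+j₂=0  j₁+j₂+J+1=6
(j₁±m₁, j₂±m₂, J±M) = (2,3,0,1,1,3)
P² = 12
sum k=0..0:
  [0] +1/6 = 1/6
S = 1/6
C² = P²·S² = 1/3 ; C = +0.577350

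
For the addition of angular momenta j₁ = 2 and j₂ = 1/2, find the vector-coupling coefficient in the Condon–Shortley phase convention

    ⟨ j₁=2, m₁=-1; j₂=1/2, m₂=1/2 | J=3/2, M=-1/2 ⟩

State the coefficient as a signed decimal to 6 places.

−√(3/5) ≈ -0.774597

√[4·1!3!0!/5! · 1!3!1!0!1!2!] = √(12/5)
  +(−1)^1/∏(1,0,2,0,1,0)! = -1/2  (running -1/2)
⟨..|..⟩ = √(12/5)·(-1/2) = -0.774597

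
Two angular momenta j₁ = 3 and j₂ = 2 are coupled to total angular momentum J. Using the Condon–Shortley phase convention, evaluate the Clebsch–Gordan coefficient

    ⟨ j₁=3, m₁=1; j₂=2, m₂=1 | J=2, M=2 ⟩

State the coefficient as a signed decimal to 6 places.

triangle: 3!·3!·1!/8! = 36/40320
(j±m)!: 4!·2!·3!·1!·4!·0! = 6912
prefactor² = (2J+1)·Δ·N² = 216/7
  k=2: +1/(2!·1!·0!·1!·3!·0!) = 1/12
Σ = 1/12  ⇒  CG² = 216/7·1/12² = 3/14
CG = +√(3/14) = +0.462910

+√(3/14) ≈ +0.462910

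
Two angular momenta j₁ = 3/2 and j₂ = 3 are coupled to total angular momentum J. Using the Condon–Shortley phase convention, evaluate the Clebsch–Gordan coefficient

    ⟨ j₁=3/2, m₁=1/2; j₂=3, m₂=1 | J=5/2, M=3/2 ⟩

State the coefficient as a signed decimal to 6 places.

-0.591608  (= −√(7/20))

triangle: 2!×1!×4!/8! = 48/40320
(j±m)!: 2!×1!×4!×2!×4!×1! = 2304
prefactor² = (2J+1)×Δ×N² = 576/35
  k=0: +1/(0!×2!×1!×4!×0!×0!) = 1/48
  k=1: −1/(1!×1!×0!×3!×1!×1!) = -1/6
Σ = -7/48  ⇒  CG² = 576/35×(-7/48)² = 7/20
CG = −√(7/20) = -0.591608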